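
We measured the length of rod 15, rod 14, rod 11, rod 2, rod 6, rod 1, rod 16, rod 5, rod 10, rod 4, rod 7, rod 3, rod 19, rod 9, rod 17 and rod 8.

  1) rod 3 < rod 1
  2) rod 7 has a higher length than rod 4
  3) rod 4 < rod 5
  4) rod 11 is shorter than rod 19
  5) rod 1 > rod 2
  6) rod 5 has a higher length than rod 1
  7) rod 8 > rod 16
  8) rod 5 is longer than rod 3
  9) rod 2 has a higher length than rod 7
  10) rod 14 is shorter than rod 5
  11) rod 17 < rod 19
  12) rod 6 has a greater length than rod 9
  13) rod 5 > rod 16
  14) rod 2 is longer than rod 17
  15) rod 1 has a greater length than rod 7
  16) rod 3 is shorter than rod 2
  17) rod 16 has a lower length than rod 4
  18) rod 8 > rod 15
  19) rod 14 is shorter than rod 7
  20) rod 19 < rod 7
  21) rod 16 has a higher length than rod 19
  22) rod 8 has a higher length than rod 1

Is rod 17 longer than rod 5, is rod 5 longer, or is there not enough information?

rod 17 < rod 19 < rod 16 < rod 4 < rod 7 < rod 2 < rod 1 < rod 5, by transitivity through rod 19, rod 16, rod 4, rod 7, rod 2, rod 1.
So rod 5 is longer.

rod 5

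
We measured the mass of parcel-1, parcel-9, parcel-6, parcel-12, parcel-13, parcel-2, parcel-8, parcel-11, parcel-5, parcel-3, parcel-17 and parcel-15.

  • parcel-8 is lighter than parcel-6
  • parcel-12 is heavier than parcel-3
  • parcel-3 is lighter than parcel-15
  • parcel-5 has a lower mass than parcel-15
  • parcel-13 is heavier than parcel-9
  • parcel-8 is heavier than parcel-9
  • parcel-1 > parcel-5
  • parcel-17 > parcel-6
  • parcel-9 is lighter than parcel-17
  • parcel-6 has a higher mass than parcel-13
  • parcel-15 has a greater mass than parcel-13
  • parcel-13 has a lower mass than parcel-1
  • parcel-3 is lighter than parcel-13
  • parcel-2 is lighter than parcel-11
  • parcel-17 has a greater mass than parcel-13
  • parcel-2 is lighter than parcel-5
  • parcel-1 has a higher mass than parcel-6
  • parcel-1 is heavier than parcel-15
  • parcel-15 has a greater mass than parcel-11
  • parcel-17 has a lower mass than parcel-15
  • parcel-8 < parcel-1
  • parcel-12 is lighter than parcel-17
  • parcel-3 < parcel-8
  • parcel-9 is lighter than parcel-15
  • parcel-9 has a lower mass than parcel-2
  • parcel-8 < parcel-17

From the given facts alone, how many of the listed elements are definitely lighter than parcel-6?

Directly below parcel-6: parcel-8, parcel-13.
One step further: parcel-9, parcel-3 (4 so far).
Nothing else is reachable below parcel-6; 4 in all.

4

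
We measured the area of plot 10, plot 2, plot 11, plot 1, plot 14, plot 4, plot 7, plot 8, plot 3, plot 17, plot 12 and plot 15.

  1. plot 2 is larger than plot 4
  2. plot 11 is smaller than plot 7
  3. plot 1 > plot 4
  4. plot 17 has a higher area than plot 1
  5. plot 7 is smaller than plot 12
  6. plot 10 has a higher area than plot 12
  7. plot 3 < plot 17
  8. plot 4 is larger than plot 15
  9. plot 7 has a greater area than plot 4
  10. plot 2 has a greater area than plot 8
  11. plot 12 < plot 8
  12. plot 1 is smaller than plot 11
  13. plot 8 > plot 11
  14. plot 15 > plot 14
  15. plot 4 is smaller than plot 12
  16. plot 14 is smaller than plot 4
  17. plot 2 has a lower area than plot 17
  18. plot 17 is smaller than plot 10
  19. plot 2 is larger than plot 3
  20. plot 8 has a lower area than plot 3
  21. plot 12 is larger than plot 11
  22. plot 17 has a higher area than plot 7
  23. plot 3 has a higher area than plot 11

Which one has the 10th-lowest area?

plot 2

The consecutive relations fix a unique order: plot 14 < plot 15 < plot 4 < plot 1 < plot 11 < plot 7 < plot 12 < plot 8 < plot 3 < plot 2 < plot 17 < plot 10.
The 10th smallest is plot 2.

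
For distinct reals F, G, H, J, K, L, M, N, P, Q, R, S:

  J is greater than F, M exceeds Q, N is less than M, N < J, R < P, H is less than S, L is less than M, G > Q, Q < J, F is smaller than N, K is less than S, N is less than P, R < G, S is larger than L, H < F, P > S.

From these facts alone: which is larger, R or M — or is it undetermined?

undetermined

Following every chain through R: above R we get G, P.
M is not reached, and no chain runs the other way from M to R.
So the given relations leave the order of R and M undetermined.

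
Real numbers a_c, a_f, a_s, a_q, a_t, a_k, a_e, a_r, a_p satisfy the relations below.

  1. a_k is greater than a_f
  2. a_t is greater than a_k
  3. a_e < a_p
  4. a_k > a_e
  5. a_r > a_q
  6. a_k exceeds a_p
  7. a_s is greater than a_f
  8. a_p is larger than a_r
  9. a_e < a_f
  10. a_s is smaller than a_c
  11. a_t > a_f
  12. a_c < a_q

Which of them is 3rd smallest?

a_s

The consecutive relations fix a unique order: a_e < a_f < a_s < a_c < a_q < a_r < a_p < a_k < a_t.
Counting 3 from the smallest end gives a_s.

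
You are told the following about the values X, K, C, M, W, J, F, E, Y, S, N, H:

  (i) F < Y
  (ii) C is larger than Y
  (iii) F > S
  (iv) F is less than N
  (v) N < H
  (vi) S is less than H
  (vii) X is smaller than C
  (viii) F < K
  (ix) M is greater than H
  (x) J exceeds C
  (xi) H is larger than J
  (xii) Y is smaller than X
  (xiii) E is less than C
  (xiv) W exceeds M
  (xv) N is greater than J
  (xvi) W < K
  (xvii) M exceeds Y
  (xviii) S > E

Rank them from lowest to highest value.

E < S < F < Y < X < C < J < N < H < M < W < K

The consecutive links are each given: E < S; S < F; F < Y; Y < X; X < C; C < J; J < N; N < H; H < M; M < W; W < K.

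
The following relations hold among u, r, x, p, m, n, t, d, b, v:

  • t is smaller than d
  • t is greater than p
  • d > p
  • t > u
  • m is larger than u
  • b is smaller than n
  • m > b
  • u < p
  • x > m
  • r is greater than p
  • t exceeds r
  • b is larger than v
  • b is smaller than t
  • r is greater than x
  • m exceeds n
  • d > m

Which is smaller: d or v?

v < b < m < x < r < t < d, by transitivity through b, m, x, r, t.
So v < d; v is the smaller of the two.

v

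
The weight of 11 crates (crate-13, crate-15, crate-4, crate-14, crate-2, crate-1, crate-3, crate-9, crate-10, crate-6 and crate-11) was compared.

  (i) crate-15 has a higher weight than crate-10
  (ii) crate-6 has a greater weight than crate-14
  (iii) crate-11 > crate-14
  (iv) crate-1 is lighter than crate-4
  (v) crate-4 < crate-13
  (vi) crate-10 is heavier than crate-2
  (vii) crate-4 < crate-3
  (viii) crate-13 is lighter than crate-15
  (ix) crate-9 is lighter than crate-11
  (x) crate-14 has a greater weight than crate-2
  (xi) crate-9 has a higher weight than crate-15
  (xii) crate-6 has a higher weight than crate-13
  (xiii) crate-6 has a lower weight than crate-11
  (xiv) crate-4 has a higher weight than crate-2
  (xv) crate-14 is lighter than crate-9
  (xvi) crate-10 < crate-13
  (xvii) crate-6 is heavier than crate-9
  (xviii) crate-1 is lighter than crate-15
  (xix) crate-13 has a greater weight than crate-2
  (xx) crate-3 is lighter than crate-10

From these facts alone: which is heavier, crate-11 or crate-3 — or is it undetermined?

Following the relations from crate-3: crate-3 < crate-10 < crate-13 < crate-15 < crate-9 < crate-6 < crate-11.
So crate-11 is heavier.

crate-11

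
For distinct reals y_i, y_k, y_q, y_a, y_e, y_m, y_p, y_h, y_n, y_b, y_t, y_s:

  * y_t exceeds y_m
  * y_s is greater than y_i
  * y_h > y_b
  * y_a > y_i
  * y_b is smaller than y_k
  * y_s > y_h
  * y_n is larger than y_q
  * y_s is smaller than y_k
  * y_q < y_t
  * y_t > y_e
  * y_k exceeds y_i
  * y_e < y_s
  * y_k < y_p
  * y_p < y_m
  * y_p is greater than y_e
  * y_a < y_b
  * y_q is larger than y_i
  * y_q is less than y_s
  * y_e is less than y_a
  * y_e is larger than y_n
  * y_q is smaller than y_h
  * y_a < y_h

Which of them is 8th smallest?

The consecutive relations fix a unique order: y_i < y_q < y_n < y_e < y_a < y_b < y_h < y_s < y_k < y_p < y_m < y_t.
The 8th smallest is y_s.

y_s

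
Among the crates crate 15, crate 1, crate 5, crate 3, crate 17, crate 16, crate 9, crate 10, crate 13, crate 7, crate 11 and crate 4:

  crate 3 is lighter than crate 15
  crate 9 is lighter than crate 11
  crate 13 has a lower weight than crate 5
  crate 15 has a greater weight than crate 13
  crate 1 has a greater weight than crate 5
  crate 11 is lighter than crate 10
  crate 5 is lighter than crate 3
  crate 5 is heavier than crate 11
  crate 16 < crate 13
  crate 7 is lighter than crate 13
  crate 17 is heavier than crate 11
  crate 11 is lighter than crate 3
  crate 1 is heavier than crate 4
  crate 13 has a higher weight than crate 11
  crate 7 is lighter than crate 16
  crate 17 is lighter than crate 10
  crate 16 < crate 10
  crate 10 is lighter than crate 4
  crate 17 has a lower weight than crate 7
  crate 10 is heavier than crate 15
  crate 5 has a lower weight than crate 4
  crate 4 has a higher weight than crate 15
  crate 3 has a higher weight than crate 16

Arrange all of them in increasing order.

Each adjacent pair is fixed by a given relation: crate 9 < crate 11; crate 11 < crate 17; crate 17 < crate 7; crate 7 < crate 16; crate 16 < crate 13; crate 13 < crate 5; crate 5 < crate 3; crate 3 < crate 15; crate 15 < crate 10; crate 10 < crate 4; crate 4 < crate 1. Chaining them end to end gives the full order.

crate 9 < crate 11 < crate 17 < crate 7 < crate 16 < crate 13 < crate 5 < crate 3 < crate 15 < crate 10 < crate 4 < crate 1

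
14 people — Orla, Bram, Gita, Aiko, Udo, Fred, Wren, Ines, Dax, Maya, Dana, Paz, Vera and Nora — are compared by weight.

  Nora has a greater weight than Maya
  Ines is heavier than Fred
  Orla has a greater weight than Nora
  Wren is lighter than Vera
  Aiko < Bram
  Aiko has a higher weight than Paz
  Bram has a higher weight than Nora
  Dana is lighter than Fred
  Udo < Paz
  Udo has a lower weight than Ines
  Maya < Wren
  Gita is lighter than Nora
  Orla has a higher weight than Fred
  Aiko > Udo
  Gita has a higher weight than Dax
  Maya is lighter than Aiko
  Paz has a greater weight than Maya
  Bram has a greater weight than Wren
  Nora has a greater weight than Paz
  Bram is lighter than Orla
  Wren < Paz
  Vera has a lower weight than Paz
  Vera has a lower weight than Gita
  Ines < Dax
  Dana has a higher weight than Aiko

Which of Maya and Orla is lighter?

Maya

Following the relations from Maya: Maya < Wren < Paz < Aiko < Dana < Fred < Ines < Dax < Gita < Nora < Bram < Orla.
So Maya < Orla; Maya is the lighter of the two.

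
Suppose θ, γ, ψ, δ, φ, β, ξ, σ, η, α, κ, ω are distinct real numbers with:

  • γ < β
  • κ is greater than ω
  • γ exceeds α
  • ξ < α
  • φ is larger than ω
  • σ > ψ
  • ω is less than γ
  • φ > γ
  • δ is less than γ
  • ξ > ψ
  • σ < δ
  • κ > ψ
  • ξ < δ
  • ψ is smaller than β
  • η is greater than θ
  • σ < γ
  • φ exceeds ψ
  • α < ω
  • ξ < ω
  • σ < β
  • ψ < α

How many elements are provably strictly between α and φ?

The relations place α below φ. An element lies strictly between them when it is forced above α and also forced below φ.
Above α: {ω, γ, β, κ}. Below φ: {ψ, ξ, σ, δ, ω, γ}.
Intersection: {ω, γ} — 2.

2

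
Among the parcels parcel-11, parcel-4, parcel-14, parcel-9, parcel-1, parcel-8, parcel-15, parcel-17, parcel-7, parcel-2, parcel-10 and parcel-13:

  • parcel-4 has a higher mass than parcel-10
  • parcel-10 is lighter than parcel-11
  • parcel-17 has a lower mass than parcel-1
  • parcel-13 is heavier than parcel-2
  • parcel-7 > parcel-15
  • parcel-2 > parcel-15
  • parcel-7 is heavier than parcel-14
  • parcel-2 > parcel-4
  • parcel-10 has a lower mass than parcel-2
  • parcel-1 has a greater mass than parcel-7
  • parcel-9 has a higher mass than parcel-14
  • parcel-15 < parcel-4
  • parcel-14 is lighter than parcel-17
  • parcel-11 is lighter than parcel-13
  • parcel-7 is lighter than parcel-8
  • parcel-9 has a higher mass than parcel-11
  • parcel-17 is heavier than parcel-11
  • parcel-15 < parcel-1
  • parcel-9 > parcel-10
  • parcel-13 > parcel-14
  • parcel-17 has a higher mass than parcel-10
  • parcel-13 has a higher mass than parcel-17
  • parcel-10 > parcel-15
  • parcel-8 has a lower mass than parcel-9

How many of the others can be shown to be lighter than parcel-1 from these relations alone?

6

The elements the relations force below parcel-1 are parcel-15, parcel-14, parcel-7, parcel-10, parcel-11, parcel-17 — no chain reaches any other.
That is 6.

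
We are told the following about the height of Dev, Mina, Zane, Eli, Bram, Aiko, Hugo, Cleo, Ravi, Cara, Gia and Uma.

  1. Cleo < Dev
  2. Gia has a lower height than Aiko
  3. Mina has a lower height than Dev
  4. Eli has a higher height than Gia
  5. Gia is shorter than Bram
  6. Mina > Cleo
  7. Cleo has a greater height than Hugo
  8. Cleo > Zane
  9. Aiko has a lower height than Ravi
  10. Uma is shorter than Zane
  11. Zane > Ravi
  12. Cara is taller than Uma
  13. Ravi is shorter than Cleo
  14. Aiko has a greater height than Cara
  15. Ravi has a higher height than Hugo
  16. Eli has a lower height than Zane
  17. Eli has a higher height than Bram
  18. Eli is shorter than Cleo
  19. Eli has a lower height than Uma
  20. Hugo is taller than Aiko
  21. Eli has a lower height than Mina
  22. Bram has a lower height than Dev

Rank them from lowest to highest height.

Gia < Bram < Eli < Uma < Cara < Aiko < Hugo < Ravi < Zane < Cleo < Mina < Dev

The consecutive links are each given: Gia < Bram; Bram < Eli; Eli < Uma; Uma < Cara; Cara < Aiko; Aiko < Hugo; Hugo < Ravi; Ravi < Zane; Zane < Cleo; Cleo < Mina; Mina < Dev.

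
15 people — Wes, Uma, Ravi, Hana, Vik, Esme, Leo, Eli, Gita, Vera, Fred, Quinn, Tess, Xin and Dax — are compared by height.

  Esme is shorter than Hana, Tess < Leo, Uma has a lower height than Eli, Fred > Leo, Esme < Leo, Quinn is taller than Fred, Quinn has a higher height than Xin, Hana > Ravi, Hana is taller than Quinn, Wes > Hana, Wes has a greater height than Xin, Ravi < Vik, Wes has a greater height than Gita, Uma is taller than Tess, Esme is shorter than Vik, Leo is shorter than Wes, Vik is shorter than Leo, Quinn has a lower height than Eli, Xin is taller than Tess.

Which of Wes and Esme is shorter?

Esme

The relevant relations are Esme < Vik; Vik < Leo; Leo < Fred; Fred < Quinn; Quinn < Hana; Hana < Wes.
Chaining these gives Esme < Vik < Leo < Fred < Quinn < Hana < Wes.
So Esme < Wes; Esme is the shorter of the two.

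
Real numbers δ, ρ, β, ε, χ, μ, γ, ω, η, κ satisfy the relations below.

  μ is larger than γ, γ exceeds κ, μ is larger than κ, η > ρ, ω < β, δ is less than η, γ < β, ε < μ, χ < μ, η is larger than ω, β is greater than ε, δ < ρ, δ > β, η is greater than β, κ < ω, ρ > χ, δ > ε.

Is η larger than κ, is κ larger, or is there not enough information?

Following the relations from κ: κ < γ < β < δ < ρ < η.
So η is larger.

η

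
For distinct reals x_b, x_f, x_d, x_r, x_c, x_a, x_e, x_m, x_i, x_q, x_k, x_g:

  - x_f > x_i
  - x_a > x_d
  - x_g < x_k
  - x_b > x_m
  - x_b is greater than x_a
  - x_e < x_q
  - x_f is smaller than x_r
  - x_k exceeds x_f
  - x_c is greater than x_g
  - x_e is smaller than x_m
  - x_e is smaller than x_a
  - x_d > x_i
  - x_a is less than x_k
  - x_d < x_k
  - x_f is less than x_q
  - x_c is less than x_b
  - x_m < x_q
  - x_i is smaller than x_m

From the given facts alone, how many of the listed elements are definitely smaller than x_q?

4

From x_q the given relations immediately reach x_f, x_e, x_m.
From those, x_i — 4 in total.
Nothing else is reachable below x_q; 4 in all.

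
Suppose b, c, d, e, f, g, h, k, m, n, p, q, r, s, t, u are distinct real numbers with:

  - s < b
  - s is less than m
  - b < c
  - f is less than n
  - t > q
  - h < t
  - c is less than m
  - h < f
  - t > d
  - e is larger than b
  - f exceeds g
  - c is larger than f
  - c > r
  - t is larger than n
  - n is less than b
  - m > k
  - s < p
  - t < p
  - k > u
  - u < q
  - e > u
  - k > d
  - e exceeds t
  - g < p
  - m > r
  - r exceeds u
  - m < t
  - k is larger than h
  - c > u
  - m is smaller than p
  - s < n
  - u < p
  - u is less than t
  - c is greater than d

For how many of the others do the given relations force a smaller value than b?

5

Directly below b: s, n.
One step further: f (3 so far).
One step further: g, h (5 so far).
Nothing else is reachable below b; 5 in all.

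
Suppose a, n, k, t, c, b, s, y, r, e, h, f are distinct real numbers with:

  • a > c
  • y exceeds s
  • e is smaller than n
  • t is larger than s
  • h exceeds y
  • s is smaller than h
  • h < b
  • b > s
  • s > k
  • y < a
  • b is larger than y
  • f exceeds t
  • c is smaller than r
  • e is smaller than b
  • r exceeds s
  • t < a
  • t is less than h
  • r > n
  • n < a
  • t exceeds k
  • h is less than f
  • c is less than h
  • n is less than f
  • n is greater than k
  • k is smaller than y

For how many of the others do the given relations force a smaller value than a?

From a the given relations immediately reach y, c, n, t.
From those, k, s, e — 7 in total.
No other element is forced below a by the given relations, so the count is 7.

7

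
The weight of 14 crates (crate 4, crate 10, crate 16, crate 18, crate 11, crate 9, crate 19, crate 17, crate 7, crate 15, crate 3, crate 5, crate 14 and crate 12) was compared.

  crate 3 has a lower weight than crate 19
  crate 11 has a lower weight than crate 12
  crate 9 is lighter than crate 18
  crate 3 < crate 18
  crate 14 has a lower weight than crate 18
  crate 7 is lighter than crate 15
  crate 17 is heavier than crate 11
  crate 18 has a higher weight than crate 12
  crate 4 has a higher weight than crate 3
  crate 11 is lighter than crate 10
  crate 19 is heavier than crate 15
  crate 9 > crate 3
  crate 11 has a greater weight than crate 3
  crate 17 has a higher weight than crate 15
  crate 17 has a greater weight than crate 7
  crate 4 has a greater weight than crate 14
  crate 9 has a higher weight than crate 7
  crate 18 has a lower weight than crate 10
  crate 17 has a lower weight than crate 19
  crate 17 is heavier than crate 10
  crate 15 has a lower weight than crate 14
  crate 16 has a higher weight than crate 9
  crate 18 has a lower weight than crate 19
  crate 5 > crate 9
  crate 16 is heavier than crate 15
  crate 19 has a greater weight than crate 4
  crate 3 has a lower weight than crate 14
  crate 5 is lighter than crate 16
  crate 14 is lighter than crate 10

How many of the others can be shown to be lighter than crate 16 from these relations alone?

5

From crate 16 the given relations immediately reach crate 9, crate 5, crate 15.
From those, crate 7, crate 3 — 5 in total.
Nothing else is reachable below crate 16; 5 in all.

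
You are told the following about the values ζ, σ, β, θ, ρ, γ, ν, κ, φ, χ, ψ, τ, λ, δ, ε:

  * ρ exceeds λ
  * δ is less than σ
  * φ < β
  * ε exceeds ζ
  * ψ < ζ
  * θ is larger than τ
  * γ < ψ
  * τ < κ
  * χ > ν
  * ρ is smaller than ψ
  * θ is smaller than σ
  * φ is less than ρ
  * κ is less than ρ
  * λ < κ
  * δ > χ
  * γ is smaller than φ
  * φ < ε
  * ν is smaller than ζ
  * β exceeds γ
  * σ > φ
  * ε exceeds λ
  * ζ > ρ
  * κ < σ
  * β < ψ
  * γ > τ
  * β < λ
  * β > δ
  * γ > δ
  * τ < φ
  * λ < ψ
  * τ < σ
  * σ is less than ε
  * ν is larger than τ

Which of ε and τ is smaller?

τ < ν < χ < δ < γ < φ < β < λ < κ < ρ < ψ < ζ < ε, by transitivity through ν, χ, δ, γ, φ, β, λ, κ, ρ, ψ, ζ.
So τ < ε; τ is the smaller of the two.

τ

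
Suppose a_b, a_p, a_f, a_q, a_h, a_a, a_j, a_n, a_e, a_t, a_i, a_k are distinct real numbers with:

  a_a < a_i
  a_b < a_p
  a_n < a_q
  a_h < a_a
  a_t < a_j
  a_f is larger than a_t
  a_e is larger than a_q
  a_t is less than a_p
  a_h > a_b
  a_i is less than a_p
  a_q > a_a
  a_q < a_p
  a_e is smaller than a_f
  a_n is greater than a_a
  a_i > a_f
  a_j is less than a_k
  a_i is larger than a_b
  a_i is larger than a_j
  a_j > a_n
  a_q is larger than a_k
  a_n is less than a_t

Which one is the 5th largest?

The consecutive relations fix a unique order: a_b < a_h < a_a < a_n < a_t < a_j < a_k < a_q < a_e < a_f < a_i < a_p.
Counting 5 from the largest end gives a_q.

a_q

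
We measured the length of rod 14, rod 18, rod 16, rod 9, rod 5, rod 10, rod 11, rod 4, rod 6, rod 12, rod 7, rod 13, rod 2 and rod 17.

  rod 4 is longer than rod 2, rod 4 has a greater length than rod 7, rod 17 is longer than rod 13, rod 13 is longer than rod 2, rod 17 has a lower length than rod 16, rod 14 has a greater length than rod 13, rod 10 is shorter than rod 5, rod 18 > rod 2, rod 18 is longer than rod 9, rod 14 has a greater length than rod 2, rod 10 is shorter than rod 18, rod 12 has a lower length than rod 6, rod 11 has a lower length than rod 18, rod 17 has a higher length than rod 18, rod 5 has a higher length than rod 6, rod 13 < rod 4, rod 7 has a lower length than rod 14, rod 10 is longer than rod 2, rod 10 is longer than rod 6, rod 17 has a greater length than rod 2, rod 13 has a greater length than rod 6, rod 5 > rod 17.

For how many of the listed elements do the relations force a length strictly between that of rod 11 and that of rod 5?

2

Chaining upward from rod 11 reaches: rod 18, rod 17, rod 16.
Chaining downward from rod 5 reaches: rod 12, rod 2, rod 6, rod 13, rod 10, rod 9, rod 18, rod 17.
Strictly between rod 11 and rod 5 are those in both lists: rod 18, rod 17 — 2 elements.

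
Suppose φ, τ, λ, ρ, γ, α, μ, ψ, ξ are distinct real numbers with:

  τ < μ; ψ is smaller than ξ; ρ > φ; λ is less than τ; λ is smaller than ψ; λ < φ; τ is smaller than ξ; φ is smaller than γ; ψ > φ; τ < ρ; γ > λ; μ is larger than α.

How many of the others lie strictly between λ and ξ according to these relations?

3

Chaining upward from λ reaches: τ, φ, γ, ψ, μ, ρ.
Chaining downward from ξ reaches: τ, φ, ψ.
Strictly between λ and ξ are those in both lists: τ, φ, ψ — 3 elements.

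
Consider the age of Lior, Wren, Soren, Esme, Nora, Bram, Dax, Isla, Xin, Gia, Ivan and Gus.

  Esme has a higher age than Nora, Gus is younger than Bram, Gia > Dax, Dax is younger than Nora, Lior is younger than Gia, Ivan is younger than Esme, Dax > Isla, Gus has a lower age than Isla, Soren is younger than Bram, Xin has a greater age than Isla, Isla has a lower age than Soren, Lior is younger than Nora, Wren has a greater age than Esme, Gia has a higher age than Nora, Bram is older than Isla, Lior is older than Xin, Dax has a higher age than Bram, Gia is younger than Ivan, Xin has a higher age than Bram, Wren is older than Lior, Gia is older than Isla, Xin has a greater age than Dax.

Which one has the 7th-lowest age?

Chaining the given pairs: Gus < Isla < Soren < Bram < Dax < Xin < Lior < Nora < Gia < Ivan < Esme < Wren.
Counting 7 from the smallest end gives Lior.

Lior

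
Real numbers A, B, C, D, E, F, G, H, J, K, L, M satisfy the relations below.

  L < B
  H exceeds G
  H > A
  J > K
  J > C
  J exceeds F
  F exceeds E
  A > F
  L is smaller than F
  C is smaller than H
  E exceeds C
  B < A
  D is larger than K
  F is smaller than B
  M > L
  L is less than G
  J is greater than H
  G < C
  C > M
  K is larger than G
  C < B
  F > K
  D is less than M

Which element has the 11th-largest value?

The consecutive relations fix a unique order: L < G < K < D < M < C < E < F < B < A < H < J.
The 11th largest is G.

G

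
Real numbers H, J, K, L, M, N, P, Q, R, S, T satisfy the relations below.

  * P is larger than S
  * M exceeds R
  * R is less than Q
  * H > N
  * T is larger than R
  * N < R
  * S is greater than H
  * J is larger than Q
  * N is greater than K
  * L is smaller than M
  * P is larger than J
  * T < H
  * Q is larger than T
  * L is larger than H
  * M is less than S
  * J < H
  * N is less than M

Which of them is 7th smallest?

H

The consecutive relations fix a unique order: K < N < R < T < Q < J < H < L < M < S < P.
Counting 7 from the smallest end gives H.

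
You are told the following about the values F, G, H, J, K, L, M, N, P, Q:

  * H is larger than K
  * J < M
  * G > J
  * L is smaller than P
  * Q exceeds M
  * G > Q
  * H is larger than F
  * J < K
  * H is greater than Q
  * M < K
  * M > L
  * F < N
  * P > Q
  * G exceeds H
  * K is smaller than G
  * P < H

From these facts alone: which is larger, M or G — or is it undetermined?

The relevant relations are M < Q; Q < P; P < H; H < G.
Chaining these gives M < Q < P < H < G.
So G is larger.

G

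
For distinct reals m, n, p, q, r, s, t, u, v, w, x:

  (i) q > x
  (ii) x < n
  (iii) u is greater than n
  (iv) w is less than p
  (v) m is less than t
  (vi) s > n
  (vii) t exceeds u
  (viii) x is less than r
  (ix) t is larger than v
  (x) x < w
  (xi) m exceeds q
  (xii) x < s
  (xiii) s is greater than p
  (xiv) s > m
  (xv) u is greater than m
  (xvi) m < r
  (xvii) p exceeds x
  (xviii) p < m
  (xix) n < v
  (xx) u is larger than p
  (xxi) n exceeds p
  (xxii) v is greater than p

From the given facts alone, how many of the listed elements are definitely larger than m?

4

From m the given relations immediately reach s, r, u, t.
No other element is forced above m by the given relations, so the count is 4.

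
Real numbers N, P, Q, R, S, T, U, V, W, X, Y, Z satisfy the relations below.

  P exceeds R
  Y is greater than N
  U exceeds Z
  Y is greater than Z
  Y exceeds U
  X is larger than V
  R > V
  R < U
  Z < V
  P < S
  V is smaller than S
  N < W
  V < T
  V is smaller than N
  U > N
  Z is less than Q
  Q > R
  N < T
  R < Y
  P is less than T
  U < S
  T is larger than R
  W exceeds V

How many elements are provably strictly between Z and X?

1

Chaining upward from Z reaches: V, R, Q, N, P, W, T, U, Y, S.
Chaining downward from X reaches: V.
Strictly between Z and X are those in both lists: V — 1 element.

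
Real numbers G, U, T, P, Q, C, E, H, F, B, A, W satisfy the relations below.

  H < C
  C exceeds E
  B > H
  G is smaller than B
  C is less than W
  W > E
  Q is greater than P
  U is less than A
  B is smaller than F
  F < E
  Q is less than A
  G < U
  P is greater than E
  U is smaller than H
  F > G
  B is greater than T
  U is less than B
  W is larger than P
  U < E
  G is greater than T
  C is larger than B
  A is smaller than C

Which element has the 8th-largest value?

B

Chaining the given pairs: T < G < U < H < B < F < E < P < Q < A < C < W.
Counting 8 from the largest end gives B.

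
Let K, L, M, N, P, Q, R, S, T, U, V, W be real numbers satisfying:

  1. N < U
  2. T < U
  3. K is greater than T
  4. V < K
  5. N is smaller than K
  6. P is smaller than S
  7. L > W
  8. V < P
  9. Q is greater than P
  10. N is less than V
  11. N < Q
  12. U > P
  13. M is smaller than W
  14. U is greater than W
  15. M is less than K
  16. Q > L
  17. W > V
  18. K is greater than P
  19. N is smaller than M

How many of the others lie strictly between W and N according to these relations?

Chaining upward from N reaches: V, M, P, K, L, Q, S, U.
Chaining downward from W reaches: V, M.
Strictly between N and W are those in both lists: V, M — 2 elements.

2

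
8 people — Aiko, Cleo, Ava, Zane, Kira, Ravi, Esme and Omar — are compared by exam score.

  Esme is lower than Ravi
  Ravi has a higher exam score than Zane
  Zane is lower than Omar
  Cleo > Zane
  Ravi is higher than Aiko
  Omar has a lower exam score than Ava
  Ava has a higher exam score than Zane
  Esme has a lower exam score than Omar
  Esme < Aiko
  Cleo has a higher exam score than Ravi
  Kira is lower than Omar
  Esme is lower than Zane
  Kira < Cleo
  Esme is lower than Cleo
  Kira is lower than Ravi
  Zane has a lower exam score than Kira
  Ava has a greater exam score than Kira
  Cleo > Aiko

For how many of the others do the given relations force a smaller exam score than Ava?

4

Directly below Ava: Zane, Kira, Omar.
One step further: Esme (4 so far).
Nothing else is reachable below Ava; 4 in all.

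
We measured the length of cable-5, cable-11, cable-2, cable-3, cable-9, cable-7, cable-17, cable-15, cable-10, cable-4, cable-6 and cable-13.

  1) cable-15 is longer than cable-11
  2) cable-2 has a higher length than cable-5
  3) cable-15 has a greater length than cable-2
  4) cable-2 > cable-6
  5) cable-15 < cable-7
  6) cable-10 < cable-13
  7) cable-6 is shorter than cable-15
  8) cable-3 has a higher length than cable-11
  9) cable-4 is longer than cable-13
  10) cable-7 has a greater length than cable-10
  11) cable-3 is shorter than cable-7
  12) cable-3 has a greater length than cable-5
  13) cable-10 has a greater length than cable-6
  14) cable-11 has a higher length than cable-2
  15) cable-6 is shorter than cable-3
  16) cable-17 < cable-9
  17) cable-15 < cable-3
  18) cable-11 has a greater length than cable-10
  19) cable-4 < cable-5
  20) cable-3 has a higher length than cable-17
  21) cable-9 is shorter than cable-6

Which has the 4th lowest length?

Piecing the relations together gives one ordering: cable-17 < cable-9 < cable-6 < cable-10 < cable-13 < cable-4 < cable-5 < cable-2 < cable-11 < cable-15 < cable-3 < cable-7.
The 4th smallest is cable-10.

cable-10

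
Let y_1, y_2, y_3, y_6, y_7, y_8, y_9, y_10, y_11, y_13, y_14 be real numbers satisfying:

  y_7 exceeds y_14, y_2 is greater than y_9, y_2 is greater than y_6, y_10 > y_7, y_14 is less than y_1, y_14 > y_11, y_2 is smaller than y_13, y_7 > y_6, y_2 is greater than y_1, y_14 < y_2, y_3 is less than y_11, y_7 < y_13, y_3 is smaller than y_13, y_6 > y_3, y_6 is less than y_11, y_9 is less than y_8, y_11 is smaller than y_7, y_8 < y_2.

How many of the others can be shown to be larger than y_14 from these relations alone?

From y_14 the given relations immediately reach y_1, y_7, y_2.
From those, y_10, y_13 — 5 in total.
No other element is forced above y_14 by the given relations, so the count is 5.

5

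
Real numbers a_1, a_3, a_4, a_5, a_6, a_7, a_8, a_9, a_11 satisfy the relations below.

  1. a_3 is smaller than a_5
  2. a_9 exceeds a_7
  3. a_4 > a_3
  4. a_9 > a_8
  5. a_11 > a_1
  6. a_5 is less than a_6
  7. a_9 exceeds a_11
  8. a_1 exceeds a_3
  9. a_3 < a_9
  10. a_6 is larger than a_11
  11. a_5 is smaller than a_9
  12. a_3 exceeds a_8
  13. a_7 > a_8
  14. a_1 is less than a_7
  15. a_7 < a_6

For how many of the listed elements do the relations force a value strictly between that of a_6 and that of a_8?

Chaining upward from a_8 reaches: a_3, a_5, a_1, a_11, a_7, a_9, a_4.
Chaining downward from a_6 reaches: a_3, a_5, a_1, a_11, a_7.
Strictly between a_8 and a_6 are those in both lists: a_3, a_5, a_1, a_11, a_7 — 5 elements.

5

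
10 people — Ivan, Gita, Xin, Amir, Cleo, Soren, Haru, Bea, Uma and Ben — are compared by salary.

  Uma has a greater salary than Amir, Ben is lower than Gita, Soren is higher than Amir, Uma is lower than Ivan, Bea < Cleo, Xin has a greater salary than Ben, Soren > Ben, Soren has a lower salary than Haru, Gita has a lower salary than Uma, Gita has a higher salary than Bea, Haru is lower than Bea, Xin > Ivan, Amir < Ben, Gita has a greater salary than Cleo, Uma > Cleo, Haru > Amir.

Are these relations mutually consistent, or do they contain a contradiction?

consistent

Every relation is compatible with Amir < Ben < Soren < Haru < Bea < Cleo < Gita < Uma < Ivan < Xin; the set is consistent.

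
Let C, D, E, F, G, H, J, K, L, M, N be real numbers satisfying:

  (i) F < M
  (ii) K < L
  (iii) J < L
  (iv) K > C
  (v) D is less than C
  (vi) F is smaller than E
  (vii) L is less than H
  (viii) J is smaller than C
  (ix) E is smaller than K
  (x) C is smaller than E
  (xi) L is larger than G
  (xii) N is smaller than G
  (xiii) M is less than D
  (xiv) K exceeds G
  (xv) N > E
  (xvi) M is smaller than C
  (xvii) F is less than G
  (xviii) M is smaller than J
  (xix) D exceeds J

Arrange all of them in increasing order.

The consecutive links are each given: F < M; M < J; J < D; D < C; C < E; E < N; N < G; G < K; K < L; L < H.

F < M < J < D < C < E < N < G < K < L < H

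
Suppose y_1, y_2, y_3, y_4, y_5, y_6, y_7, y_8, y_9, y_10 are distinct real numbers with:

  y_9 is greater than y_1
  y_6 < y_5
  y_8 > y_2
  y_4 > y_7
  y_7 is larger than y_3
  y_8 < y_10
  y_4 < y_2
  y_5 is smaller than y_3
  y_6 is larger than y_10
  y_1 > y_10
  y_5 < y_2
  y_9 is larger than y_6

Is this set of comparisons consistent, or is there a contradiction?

inconsistent

Chaining the given relations yields y_6 < y_5 < y_3 < y_7 < y_4 < y_2 < y_8 < y_10, so y_6 < y_10. But one relation states y_10 < y_6. These cannot both hold.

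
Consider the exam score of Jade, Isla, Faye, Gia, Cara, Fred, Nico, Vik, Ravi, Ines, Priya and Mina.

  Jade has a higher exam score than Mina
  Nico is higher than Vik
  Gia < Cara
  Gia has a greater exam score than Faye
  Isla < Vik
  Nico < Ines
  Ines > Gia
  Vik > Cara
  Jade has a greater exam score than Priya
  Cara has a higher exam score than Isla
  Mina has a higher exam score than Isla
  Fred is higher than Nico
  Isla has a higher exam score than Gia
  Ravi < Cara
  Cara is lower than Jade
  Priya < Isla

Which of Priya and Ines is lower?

The relevant relations are Priya < Isla; Isla < Cara; Cara < Vik; Vik < Nico; Nico < Ines.
Chaining these gives Priya < Isla < Cara < Vik < Nico < Ines.
So Priya < Ines; Priya is the lower of the two.

Priya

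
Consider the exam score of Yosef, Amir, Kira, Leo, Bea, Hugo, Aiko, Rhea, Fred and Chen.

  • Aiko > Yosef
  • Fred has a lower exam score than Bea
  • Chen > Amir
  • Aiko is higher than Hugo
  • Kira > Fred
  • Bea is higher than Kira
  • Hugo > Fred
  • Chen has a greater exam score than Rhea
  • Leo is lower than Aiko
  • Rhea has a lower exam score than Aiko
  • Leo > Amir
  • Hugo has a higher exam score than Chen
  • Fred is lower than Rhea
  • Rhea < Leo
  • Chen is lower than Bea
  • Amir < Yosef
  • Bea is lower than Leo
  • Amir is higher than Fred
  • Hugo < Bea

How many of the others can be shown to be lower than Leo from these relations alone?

7

From Leo the given relations immediately reach Rhea, Amir, Bea.
From those, Fred, Chen, Kira, Hugo — 7 in total.
Nothing else is reachable below Leo; 7 in all.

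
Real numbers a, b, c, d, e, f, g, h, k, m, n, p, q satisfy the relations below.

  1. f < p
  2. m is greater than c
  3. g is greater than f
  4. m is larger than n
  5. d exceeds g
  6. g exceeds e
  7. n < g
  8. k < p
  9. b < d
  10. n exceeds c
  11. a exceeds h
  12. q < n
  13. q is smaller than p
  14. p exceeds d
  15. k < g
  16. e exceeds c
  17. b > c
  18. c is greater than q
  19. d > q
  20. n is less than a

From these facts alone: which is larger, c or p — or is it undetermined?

p

Chaining the given relations: c < n < g < d < p.
So p is larger.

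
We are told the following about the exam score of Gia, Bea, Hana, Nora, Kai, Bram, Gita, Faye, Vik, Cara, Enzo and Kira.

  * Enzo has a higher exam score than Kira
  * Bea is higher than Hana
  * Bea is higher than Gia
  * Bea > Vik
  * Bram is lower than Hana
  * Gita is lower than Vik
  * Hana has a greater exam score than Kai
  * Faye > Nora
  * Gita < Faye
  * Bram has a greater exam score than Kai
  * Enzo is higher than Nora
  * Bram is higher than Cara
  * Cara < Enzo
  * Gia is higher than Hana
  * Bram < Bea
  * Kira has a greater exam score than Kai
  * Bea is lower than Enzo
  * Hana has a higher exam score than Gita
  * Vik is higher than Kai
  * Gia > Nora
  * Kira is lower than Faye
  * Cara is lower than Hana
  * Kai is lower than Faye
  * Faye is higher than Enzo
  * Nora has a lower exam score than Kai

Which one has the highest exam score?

Chaining downward from Faye: directly below it, Nora, Gita, Kai, Kira, Enzo; then Cara, Bea; then Bram, Hana, Gia, Vik.
That covers every other element, and nothing is given above Faye, so Faye is the highest exam score.

Faye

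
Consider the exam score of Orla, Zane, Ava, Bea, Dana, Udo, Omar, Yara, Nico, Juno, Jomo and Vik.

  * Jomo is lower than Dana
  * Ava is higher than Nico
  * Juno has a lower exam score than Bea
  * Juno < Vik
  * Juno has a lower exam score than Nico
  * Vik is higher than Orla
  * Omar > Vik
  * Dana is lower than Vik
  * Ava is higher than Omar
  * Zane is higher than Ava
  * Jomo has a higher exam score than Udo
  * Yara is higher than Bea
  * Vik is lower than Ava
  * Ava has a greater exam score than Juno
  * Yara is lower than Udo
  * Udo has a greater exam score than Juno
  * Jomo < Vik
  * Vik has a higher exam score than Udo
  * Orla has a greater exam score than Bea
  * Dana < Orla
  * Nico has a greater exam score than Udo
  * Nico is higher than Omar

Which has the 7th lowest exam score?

Orla

Piecing the relations together gives one ordering: Juno < Bea < Yara < Udo < Jomo < Dana < Orla < Vik < Omar < Nico < Ava < Zane.
The 7th smallest is Orla.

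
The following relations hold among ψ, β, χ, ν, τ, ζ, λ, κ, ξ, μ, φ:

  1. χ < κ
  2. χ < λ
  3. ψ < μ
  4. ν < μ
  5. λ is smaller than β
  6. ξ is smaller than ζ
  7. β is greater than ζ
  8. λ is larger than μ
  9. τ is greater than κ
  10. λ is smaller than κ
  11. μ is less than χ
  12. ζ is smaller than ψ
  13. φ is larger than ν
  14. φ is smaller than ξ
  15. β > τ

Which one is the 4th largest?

Chaining the given pairs: ν < φ < ξ < ζ < ψ < μ < χ < λ < κ < τ < β.
The 4th largest is λ.

λ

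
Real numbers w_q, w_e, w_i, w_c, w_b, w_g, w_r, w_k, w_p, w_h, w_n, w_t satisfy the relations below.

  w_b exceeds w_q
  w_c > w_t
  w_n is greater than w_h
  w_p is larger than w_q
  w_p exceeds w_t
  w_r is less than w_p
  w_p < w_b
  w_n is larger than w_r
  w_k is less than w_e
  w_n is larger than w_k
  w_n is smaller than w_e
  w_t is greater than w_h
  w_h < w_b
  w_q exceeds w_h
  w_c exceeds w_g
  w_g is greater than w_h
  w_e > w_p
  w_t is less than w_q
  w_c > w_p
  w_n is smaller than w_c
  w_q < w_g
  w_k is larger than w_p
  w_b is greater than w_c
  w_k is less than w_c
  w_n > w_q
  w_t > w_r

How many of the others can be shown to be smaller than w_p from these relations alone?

4

From w_p the given relations immediately reach w_r, w_t, w_q.
From those, w_h — 4 in total.
Nothing else is reachable below w_p; 4 in all.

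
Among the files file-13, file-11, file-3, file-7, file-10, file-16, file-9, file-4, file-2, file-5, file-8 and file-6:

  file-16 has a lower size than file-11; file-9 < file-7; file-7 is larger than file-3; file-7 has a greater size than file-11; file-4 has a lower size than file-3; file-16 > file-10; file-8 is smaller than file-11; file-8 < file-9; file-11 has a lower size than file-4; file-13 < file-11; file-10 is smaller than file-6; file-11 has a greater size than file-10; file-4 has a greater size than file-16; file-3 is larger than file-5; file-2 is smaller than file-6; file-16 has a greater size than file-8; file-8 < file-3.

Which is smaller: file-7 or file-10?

file-10

file-10 < file-16 and file-16 < file-11 give file-10 < file-11.
With file-11 < file-4: file-10 < file-16 < file-11 < file-4.
Then file-4 < file-3 extends the chain to file-3.
Then file-3 < file-7 extends the chain to file-7.
So file-10 < file-7; file-10 is the smaller of the two.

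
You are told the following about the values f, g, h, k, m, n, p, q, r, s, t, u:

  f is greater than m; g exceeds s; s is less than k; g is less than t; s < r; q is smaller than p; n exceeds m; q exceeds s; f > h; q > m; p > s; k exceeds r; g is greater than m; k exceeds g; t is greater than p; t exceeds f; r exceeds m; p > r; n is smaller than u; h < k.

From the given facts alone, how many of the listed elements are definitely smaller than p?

Directly below p: s, r, q.
One step further: m (4 so far).
No other element is forced below p by the given relations, so the count is 4.

4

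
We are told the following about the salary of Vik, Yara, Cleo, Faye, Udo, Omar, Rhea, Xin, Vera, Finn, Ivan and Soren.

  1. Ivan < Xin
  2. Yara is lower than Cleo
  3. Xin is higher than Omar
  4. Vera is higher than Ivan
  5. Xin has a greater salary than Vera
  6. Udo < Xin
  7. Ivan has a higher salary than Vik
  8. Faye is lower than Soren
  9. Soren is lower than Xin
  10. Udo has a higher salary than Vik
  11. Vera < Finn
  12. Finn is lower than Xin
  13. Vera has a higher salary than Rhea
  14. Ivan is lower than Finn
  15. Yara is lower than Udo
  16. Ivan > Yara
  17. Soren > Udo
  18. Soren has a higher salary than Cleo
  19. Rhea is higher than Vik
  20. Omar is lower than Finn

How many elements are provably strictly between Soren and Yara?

The relations place Yara below Soren. An element lies strictly between them when it is forced above Yara and also forced below Soren.
Above Yara: {Cleo, Ivan, Udo, Vera, Finn, Xin}. Below Soren: {Vik, Cleo, Udo, Faye}.
Intersection: {Cleo, Udo} — 2.

2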